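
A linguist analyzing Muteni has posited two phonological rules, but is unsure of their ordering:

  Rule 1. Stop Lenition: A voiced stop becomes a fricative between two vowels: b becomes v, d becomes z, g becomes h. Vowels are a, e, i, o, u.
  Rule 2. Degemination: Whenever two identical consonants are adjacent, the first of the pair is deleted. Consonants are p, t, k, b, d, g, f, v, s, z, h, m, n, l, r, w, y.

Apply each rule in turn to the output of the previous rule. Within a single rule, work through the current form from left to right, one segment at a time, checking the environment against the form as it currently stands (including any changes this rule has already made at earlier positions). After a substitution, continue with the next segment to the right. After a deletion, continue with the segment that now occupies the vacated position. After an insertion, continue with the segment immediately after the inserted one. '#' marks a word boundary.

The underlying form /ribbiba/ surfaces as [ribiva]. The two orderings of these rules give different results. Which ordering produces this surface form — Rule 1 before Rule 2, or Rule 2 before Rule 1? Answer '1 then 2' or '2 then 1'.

1 then 2

Order 1 then 2:
  1 Stop Lenition: [ribbiba] → [ribbiva]
  2 Degemination: [ribbiva] → [ribiva]
  result: [ribiva]
Order 2 then 1:
  2 Degemination: [ribbiba] → [ribiba]
  1 Stop Lenition: [ribiba] → [riviva]
  result: [riviva]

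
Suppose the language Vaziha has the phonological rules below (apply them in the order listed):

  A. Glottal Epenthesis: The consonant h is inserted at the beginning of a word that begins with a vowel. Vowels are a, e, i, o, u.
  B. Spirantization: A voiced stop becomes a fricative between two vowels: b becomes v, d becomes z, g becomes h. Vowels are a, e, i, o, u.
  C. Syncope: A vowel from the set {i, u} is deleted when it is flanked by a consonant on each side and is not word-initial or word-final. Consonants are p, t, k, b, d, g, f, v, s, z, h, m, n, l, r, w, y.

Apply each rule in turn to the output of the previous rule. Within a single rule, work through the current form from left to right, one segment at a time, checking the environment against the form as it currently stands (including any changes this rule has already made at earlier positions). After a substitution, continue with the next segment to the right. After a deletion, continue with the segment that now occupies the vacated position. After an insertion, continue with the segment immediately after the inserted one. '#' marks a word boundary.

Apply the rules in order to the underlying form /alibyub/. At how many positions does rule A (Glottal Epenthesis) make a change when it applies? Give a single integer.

A Glottal Epenthesis: [alibyub] → [halibyub]
B Spirantization: no change — [halibyub]
C Syncope: [halibyub] → [halbyb]
Rule A changed 1 position(s).

1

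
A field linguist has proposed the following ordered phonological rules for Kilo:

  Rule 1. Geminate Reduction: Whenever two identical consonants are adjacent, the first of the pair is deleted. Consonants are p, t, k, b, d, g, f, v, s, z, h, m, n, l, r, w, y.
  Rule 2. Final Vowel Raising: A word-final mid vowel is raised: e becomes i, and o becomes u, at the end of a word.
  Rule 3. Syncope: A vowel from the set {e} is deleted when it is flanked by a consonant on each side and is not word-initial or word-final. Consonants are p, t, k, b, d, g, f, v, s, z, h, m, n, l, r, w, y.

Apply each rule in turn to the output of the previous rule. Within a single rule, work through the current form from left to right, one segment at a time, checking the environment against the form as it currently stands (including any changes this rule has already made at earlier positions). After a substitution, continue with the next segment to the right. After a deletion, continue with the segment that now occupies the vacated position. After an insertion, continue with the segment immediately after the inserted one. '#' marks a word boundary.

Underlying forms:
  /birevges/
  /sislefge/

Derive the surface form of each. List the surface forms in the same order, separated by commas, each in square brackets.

[birvgs], [sislfgi]

/birevges/:
  Rule 1 Geminate Reduction: no change — [birevges]
  Rule 2 Final Vowel Raising: no change — [birevges]
  Rule 3 Syncope: [birevges] → [birvgs]
/sislefge/:
  Rule 1 Geminate Reduction: no change — [sislefge]
  Rule 2 Final Vowel Raising: [sislefge] → [sislefgi]
  Rule 3 Syncope: [sislefgi] → [sislfgi]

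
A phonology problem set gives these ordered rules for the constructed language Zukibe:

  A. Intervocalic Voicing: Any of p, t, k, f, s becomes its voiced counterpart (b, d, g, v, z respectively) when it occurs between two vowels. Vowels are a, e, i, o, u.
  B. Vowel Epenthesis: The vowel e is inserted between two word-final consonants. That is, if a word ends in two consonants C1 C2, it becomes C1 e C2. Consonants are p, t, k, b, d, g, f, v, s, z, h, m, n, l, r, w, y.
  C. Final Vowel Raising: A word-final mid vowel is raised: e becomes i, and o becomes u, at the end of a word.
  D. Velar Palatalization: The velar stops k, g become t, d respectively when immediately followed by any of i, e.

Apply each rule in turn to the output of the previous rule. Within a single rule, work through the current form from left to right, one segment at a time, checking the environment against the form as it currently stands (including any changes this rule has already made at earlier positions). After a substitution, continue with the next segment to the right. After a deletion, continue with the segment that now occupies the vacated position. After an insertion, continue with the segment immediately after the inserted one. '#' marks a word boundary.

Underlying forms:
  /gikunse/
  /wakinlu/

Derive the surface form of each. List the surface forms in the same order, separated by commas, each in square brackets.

[digunsi], [wadinlu]

/gikunse/:
  A Intervocalic Voicing: [gikunse] → [gigunse]
  B Vowel Epenthesis: no change — [gigunse]
  C Final Vowel Raising: [gigunse] → [gigunsi]
  D Velar Palatalization: [gigunsi] → [digunsi]
/wakinlu/:
  A Intervocalic Voicing: [wakinlu] → [waginlu]
  B Vowel Epenthesis: no change — [waginlu]
  C Final Vowel Raising: no change — [waginlu]
  D Velar Palatalization: [waginlu] → [wadinlu]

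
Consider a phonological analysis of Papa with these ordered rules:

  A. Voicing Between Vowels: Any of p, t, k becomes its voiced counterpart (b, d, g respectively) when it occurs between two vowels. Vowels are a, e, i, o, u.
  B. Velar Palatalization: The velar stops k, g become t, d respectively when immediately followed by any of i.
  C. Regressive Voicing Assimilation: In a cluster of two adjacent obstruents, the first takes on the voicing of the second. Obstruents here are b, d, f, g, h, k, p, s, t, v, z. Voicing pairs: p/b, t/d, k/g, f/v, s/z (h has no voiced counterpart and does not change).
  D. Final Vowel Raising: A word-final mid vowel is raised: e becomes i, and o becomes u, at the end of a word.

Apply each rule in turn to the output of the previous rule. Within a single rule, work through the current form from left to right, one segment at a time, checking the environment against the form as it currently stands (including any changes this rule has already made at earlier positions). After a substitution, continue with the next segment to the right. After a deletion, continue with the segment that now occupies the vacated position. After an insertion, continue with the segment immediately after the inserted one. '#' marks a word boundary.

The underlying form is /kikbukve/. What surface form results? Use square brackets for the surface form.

A Voicing Between Vowels: no change — [kikbukve]
B Velar Palatalization: [kikbukve] → [tikbukve]
C Regressive Voicing Assimilation: [tikbukve] → [tigbugve]
D Final Vowel Raising: [tigbugve] → [tigbugvi]

[tigbugvi]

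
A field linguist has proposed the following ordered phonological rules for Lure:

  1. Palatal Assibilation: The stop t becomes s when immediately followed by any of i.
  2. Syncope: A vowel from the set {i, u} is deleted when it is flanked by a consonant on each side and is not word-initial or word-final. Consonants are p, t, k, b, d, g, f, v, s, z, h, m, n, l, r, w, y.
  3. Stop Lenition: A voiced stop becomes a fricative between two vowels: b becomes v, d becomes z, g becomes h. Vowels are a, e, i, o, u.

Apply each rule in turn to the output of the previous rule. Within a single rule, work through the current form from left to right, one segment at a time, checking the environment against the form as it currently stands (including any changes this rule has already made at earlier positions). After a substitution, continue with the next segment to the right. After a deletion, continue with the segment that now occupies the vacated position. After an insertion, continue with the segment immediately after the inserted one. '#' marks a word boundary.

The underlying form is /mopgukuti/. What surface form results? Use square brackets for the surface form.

1 Palatal Assibilation: [mopgukuti] → [mopgukusi]
2 Syncope: [mopgukusi] → [mopgksi]
3 Stop Lenition: no change — [mopgksi]

[mopgksi]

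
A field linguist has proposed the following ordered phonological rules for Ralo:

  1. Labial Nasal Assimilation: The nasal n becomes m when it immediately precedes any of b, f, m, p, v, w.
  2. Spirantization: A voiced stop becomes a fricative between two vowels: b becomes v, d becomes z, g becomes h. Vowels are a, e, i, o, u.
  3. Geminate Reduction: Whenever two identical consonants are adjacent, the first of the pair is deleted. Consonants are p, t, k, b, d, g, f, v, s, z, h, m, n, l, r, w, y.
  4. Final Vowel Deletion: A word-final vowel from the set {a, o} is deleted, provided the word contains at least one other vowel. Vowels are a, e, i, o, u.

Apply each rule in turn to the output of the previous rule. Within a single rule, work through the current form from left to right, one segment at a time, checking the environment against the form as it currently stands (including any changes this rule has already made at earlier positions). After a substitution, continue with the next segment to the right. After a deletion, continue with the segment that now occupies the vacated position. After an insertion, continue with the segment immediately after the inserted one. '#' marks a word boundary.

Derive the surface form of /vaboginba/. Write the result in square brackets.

1 Labial Nasal Assimilation: [vaboginba] → [vabogimba]
2 Spirantization: [vabogimba] → [vavohimba]
3 Geminate Reduction: no change — [vavohimba]
4 Final Vowel Deletion: [vavohimba] → [vavohimb]

[vavohimb]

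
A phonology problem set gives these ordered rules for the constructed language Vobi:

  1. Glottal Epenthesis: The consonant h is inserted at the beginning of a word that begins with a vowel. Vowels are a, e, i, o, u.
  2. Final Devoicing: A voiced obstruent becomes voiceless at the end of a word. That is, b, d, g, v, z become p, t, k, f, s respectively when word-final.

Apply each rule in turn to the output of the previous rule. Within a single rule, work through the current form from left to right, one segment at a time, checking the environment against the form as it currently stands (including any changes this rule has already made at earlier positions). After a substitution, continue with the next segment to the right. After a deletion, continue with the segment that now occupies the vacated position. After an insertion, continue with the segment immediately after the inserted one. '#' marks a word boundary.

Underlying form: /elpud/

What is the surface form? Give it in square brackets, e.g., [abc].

1 Glottal Epenthesis: [elpud] → [helpud]
2 Final Devoicing: [helpud] → [helput]

[helput]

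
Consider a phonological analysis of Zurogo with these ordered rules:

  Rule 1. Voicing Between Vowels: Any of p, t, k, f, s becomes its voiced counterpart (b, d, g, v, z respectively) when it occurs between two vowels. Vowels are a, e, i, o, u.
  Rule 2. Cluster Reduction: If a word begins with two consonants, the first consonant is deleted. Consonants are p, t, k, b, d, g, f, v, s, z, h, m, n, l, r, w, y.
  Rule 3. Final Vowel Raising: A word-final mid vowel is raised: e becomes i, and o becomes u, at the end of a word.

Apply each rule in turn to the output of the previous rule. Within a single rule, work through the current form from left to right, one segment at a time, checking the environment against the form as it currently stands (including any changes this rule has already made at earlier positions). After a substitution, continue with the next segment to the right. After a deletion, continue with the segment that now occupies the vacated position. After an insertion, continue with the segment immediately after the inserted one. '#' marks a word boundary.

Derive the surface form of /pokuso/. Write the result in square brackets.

[poguzu]

Rule 1 Voicing Between Vowels: [pokuso] → [poguzo]
Rule 2 Cluster Reduction: no change — [poguzo]
Rule 3 Final Vowel Raising: [poguzo] → [poguzu]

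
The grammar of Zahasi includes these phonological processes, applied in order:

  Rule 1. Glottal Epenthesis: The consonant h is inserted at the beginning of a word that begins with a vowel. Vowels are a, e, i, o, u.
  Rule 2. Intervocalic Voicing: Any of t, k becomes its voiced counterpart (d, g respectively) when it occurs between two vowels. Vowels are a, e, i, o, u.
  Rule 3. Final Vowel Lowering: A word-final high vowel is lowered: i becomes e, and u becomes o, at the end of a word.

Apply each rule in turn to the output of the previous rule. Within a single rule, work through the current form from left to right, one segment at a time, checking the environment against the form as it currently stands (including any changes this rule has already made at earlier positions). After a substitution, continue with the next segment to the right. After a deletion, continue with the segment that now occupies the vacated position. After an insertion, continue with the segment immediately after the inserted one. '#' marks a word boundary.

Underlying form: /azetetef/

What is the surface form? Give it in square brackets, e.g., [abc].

[hazededef]

Rule 1 Glottal Epenthesis: [azetetef] → [hazetetef]
Rule 2 Intervocalic Voicing: [hazetetef] → [hazededef]
Rule 3 Final Vowel Lowering: no change — [hazededef]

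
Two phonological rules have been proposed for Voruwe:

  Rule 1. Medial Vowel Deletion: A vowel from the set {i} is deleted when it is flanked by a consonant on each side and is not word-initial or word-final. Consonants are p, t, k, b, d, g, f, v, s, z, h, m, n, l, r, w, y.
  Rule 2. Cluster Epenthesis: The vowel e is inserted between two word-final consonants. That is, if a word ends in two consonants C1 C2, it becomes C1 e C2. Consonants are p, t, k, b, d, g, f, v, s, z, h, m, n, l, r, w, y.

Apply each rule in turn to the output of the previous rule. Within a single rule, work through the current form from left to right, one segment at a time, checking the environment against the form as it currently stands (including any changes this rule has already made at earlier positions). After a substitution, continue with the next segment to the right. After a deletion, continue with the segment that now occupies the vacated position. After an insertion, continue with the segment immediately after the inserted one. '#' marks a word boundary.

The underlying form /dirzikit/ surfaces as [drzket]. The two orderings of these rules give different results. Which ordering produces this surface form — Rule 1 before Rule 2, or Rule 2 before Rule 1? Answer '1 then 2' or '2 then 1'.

Order 1 then 2:
  1 Medial Vowel Deletion: [dirzikit] → [drzkt]
  2 Cluster Epenthesis: [drzkt] → [drzket]
  result: [drzket]
Order 2 then 1:
  2 Cluster Epenthesis: no change — [dirzikit]
  1 Medial Vowel Deletion: [dirzikit] → [drzkt]
  result: [drzkt]

1 then 2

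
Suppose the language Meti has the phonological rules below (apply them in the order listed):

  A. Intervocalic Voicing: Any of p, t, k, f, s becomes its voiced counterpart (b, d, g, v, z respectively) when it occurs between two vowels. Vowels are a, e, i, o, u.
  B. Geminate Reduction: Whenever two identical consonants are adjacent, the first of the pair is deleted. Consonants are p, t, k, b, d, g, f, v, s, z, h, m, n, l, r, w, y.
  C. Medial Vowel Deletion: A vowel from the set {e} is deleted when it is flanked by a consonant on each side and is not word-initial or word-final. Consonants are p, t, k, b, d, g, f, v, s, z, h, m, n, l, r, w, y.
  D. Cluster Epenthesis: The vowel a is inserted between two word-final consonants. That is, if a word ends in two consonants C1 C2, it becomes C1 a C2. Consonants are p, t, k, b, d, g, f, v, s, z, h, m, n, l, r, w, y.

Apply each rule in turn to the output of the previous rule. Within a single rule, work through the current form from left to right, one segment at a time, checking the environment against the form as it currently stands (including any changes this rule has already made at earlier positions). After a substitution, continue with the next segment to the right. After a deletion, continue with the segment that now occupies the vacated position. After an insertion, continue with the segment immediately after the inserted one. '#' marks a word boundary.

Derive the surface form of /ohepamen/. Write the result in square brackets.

A Intervocalic Voicing: [ohepamen] → [ohebamen]
B Geminate Reduction: no change — [ohebamen]
C Medial Vowel Deletion: [ohebamen] → [ohbamn]
D Cluster Epenthesis: [ohbamn] → [ohbaman]

[ohbaman]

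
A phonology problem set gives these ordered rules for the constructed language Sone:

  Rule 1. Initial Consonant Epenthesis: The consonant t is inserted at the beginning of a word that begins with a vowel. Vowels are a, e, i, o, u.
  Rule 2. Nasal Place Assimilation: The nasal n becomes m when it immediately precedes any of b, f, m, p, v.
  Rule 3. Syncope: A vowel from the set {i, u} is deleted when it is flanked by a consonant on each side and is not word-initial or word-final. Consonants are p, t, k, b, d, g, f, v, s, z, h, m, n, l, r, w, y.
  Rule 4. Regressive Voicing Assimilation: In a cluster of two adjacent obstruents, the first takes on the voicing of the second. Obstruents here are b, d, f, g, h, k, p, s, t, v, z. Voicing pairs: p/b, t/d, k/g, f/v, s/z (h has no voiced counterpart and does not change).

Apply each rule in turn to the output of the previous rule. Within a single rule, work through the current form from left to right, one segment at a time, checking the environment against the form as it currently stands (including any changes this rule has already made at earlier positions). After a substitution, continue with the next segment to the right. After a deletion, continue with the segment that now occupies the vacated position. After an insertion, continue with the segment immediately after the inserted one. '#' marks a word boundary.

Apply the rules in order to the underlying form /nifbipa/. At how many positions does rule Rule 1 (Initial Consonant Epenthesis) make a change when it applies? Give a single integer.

Rule 1 Initial Consonant Epenthesis: no change — [nifbipa]
Rule 2 Nasal Place Assimilation: no change — [nifbipa]
Rule 3 Syncope: [nifbipa] → [nfbpa]
Rule 4 Regressive Voicing Assimilation: [nfbpa] → [nvppa]
Rule Rule 1 changed 0 position(s).

0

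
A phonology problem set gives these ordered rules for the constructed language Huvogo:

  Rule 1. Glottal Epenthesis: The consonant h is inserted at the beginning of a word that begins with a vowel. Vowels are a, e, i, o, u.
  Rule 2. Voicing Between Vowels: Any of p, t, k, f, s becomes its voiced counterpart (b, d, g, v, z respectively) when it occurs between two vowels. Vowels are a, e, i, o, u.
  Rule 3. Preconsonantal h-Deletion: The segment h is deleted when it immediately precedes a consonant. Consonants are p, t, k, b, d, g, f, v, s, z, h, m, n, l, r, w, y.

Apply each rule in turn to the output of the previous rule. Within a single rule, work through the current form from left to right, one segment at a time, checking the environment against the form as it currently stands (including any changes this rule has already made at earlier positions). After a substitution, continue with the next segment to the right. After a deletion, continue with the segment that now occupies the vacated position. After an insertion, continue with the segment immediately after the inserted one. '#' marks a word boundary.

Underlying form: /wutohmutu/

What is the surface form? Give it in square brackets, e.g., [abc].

Rule 1 Glottal Epenthesis: no change — [wutohmutu]
Rule 2 Voicing Between Vowels: [wutohmutu] → [wudohmudu]
Rule 3 Preconsonantal h-Deletion: [wudohmudu] → [wudomudu]

[wudomudu]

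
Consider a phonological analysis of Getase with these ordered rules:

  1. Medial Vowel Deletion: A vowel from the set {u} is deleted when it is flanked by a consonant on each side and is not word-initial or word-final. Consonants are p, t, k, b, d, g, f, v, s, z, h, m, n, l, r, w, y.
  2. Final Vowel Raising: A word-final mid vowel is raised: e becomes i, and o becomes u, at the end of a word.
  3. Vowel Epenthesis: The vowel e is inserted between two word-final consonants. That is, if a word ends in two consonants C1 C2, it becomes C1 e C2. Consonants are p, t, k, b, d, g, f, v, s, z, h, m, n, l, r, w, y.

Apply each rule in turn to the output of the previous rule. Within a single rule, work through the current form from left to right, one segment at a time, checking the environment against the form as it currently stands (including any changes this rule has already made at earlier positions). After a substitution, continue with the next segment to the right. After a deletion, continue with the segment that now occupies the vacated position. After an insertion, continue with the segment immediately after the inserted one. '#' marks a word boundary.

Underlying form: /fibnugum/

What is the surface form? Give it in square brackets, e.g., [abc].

1 Medial Vowel Deletion: [fibnugum] → [fibngm]
2 Final Vowel Raising: no change — [fibngm]
3 Vowel Epenthesis: [fibngm] → [fibngem]

[fibngem]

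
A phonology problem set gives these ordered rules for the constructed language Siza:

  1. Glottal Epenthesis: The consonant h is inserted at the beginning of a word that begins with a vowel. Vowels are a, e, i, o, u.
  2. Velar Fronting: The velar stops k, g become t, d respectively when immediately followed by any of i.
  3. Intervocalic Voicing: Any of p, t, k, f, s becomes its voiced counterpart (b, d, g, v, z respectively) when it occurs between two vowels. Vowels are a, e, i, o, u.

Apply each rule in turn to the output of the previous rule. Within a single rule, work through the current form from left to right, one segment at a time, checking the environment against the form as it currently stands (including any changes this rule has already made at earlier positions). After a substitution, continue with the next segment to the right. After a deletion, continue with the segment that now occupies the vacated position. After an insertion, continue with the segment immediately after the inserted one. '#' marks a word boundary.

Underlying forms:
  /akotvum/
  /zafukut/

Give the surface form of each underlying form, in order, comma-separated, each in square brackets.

[hagotvum], [zavugut]

/akotvum/:
  1 Glottal Epenthesis: [akotvum] → [hakotvum]
  2 Velar Fronting: no change — [hakotvum]
  3 Intervocalic Voicing: [hakotvum] → [hagotvum]
/zafukut/:
  1 Glottal Epenthesis: no change — [zafukut]
  2 Velar Fronting: no change — [zafukut]
  3 Intervocalic Voicing: [zafukut] → [zavugut]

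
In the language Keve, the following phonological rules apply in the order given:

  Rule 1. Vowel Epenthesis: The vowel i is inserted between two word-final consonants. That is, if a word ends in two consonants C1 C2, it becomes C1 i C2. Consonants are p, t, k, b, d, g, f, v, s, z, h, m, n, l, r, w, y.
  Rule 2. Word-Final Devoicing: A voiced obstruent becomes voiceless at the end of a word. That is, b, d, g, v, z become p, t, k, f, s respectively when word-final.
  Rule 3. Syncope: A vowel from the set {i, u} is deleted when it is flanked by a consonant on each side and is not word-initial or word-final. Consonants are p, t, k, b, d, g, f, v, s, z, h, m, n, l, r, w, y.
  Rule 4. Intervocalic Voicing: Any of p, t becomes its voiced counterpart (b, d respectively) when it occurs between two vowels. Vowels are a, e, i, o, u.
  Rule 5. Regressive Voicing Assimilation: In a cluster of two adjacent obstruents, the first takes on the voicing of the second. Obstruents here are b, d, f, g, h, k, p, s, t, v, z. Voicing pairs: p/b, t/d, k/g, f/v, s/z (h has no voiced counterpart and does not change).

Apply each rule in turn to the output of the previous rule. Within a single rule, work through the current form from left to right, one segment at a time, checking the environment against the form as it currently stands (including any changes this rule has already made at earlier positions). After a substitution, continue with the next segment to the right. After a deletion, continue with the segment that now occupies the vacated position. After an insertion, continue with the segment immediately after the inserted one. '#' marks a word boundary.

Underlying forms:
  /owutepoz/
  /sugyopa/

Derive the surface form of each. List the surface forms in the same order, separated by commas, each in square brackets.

/owutepoz/:
  Rule 1 Vowel Epenthesis: no change — [owutepoz]
  Rule 2 Word-Final Devoicing: [owutepoz] → [owutepos]
  Rule 3 Syncope: [owutepos] → [owtepos]
  Rule 4 Intervocalic Voicing: [owtepos] → [owtebos]
  Rule 5 Regressive Voicing Assimilation: no change — [owtebos]
/sugyopa/:
  Rule 1 Vowel Epenthesis: no change — [sugyopa]
  Rule 2 Word-Final Devoicing: no change — [sugyopa]
  Rule 3 Syncope: [sugyopa] → [sgyopa]
  Rule 4 Intervocalic Voicing: [sgyopa] → [sgyoba]
  Rule 5 Regressive Voicing Assimilation: [sgyoba] → [zgyoba]

[owtebos], [zgyoba]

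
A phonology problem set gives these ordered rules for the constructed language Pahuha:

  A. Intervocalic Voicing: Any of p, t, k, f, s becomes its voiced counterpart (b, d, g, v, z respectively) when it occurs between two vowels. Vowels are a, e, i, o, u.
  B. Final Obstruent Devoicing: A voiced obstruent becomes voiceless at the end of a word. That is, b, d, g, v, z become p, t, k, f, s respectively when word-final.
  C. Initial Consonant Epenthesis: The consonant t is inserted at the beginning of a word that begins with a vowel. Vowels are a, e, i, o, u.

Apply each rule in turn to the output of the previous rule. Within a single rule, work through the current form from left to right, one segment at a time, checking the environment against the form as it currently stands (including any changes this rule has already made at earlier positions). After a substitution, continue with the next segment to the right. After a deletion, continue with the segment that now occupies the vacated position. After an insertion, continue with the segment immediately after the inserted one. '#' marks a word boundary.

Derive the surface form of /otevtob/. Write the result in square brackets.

[todevtop]

A Intervocalic Voicing: [otevtob] → [odevtob]
B Final Obstruent Devoicing: [odevtob] → [odevtop]
C Initial Consonant Epenthesis: [odevtop] → [todevtop]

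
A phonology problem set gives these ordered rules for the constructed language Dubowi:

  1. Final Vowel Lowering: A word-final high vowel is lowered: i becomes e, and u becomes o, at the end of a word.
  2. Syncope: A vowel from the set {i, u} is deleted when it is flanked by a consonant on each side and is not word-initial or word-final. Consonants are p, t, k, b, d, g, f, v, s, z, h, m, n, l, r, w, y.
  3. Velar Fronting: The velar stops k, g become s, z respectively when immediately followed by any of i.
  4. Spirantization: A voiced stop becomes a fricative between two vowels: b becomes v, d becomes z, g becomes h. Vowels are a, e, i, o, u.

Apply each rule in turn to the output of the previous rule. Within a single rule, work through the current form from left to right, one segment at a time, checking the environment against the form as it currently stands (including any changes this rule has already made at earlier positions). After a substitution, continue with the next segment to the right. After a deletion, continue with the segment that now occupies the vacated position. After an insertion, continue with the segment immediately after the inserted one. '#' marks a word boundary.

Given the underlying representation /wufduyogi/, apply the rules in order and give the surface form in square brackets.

[wfdyohe]

1 Final Vowel Lowering: [wufduyogi] → [wufduyoge]
2 Syncope: [wufduyoge] → [wfdyoge]
3 Velar Fronting: no change — [wfdyoge]
4 Spirantization: [wfdyoge] → [wfdyohe]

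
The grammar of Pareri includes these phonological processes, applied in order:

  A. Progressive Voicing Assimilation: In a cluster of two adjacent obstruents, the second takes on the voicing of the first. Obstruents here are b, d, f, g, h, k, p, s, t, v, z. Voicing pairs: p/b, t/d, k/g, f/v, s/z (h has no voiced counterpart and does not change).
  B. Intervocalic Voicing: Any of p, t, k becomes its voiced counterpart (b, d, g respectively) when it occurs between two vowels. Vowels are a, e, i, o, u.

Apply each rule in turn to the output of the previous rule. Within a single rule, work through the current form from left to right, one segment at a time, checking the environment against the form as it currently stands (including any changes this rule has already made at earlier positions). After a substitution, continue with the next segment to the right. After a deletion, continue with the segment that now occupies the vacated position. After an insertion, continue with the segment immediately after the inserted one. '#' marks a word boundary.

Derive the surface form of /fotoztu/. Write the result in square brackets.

[fodozdu]

A Progressive Voicing Assimilation: [fotoztu] → [fotozdu]
B Intervocalic Voicing: [fotozdu] → [fodozdu]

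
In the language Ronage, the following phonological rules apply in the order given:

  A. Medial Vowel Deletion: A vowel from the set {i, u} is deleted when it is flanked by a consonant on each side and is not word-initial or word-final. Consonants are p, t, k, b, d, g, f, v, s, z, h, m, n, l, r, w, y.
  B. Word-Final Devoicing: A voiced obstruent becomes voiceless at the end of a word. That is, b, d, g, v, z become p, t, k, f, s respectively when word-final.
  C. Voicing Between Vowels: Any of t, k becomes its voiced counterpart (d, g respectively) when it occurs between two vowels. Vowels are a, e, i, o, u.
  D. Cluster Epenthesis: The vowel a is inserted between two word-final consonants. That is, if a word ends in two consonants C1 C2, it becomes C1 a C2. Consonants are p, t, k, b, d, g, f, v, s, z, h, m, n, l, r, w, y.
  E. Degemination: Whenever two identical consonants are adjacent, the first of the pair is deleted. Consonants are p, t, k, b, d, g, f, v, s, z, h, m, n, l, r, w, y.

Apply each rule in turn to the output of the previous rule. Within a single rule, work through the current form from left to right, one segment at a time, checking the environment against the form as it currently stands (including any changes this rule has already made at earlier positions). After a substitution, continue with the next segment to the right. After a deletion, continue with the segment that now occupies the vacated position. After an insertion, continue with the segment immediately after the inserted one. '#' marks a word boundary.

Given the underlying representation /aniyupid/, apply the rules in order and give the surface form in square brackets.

[anypat]

A Medial Vowel Deletion: [aniyupid] → [anypd]
B Word-Final Devoicing: [anypd] → [anypt]
C Voicing Between Vowels: no change — [anypt]
D Cluster Epenthesis: [anypt] → [anypat]
E Degemination: no change — [anypat]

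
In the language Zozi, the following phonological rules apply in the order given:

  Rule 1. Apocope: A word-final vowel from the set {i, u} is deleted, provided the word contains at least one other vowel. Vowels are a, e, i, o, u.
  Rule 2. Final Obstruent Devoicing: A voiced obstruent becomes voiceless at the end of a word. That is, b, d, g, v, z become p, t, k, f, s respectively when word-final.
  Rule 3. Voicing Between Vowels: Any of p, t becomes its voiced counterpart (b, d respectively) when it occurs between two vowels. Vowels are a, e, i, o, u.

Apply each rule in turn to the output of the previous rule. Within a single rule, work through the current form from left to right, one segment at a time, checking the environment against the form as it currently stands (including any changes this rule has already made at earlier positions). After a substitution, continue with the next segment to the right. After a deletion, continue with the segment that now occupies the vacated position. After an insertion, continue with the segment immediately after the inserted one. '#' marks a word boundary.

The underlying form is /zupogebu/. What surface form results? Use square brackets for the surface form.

Rule 1 Apocope: [zupogebu] → [zupogeb]
Rule 2 Final Obstruent Devoicing: [zupogeb] → [zupogep]
Rule 3 Voicing Between Vowels: [zupogep] → [zubogep]

[zubogep]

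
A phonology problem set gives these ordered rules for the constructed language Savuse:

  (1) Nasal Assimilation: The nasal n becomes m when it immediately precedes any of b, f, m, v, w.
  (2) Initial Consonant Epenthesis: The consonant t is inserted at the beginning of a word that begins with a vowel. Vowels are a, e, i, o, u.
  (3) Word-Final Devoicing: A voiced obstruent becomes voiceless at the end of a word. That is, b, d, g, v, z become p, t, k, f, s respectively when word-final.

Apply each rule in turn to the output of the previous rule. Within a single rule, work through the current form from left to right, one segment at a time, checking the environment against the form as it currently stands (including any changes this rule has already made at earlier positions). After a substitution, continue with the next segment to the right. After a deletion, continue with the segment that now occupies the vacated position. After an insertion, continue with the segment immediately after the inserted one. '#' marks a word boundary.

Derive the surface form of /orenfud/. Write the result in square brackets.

[toremfut]

(1) Nasal Assimilation: [orenfud] → [oremfud]
(2) Initial Consonant Epenthesis: [oremfud] → [toremfud]
(3) Word-Final Devoicing: [toremfud] → [toremfut]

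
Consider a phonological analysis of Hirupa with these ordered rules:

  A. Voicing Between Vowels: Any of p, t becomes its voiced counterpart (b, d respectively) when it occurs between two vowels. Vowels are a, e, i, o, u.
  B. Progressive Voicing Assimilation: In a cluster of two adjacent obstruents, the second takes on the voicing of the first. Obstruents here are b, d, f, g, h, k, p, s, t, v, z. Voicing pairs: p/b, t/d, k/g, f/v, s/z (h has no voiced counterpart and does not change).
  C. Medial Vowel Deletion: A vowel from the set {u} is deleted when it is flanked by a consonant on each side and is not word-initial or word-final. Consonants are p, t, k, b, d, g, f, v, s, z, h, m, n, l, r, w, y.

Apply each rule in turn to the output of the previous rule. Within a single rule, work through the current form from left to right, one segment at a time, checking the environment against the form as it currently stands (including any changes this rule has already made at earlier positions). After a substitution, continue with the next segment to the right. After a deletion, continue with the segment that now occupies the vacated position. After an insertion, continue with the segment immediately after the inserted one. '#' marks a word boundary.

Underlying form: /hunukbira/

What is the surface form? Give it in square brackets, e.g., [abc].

A Voicing Between Vowels: no change — [hunukbira]
B Progressive Voicing Assimilation: [hunukbira] → [hunukpira]
C Medial Vowel Deletion: [hunukpira] → [hnkpira]

[hnkpira]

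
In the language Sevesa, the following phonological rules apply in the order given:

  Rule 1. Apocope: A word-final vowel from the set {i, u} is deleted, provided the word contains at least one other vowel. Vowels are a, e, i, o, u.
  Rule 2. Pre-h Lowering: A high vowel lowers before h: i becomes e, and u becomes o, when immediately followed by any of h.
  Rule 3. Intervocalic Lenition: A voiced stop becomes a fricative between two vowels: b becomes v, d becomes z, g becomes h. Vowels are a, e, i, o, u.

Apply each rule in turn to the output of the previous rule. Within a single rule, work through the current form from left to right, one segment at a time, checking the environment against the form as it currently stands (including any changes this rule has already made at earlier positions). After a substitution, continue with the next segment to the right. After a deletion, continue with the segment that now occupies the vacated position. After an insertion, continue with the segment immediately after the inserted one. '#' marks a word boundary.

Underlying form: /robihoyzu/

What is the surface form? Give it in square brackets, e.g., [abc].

[rovehoyz]

Rule 1 Apocope: [robihoyzu] → [robihoyz]
Rule 2 Pre-h Lowering: [robihoyz] → [robehoyz]
Rule 3 Intervocalic Lenition: [robehoyz] → [rovehoyz]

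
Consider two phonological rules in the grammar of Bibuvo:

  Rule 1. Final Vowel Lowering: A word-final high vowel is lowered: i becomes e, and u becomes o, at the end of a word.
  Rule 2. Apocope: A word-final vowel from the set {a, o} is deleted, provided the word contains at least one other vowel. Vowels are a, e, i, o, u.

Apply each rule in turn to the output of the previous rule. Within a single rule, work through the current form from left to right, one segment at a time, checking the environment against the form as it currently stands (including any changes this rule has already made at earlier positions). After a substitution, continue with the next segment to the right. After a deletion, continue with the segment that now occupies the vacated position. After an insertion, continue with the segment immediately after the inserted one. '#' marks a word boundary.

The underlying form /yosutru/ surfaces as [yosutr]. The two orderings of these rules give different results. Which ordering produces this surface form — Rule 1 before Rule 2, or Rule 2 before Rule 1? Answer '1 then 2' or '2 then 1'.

1 then 2

Order 1 then 2:
  1 Final Vowel Lowering: [yosutru] → [yosutro]
  2 Apocope: [yosutro] → [yosutr]
  result: [yosutr]
Order 2 then 1:
  2 Apocope: no change — [yosutru]
  1 Final Vowel Lowering: [yosutru] → [yosutro]
  result: [yosutro]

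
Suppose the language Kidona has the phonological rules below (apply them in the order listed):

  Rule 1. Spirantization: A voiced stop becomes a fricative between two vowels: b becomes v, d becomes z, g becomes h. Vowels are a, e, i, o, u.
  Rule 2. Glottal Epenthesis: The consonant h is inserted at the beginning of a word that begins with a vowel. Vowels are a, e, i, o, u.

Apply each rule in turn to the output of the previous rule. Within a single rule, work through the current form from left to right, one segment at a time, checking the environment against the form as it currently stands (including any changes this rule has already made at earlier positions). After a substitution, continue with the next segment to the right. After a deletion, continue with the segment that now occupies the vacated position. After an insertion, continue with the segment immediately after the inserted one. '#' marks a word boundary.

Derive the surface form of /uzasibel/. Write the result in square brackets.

[huzasivel]

Rule 1 Spirantization: [uzasibel] → [uzasivel]
Rule 2 Glottal Epenthesis: [uzasivel] → [huzasivel]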